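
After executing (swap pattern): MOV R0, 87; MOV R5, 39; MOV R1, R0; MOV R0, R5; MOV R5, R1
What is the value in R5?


Register state trace (swap pattern):
  MOV R0, 87  → R0 = 87
  MOV R5, 39  → R5 = 39
  MOV R1, R0  → R1 = 87  (save R0)
  MOV R0, R5  → R0 = 39  (R0 gets R5's value)
  MOV R5, R1  → R5 = 87  (R5 gets saved value)
Final: R5 = 87

87


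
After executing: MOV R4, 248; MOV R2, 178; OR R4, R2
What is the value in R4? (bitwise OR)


Register state trace:
  MOV R4, 248  → R4 = 248 (0b11111000)
  MOV R2, 178  → R2 = 178 (0b10110010)
  OR R4, R2   → R4 = 248 OR 178 = 250 (0b11111010)
Final: R4 = 250

250


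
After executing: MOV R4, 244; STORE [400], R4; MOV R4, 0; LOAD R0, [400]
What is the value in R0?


Register and memory trace:
  MOV R4, 244  → R4 = 244
  STORE [400], R4  → mem[400] = 244
  MOV R4, 0  → R4 = 0
  LOAD R0, [400]  → R0 = mem[400] = 244
Final: R0 = 244

244


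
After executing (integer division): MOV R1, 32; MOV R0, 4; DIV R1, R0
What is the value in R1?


Register state trace:
  MOV R1, 32  → R1 = 32
  MOV R0, 4  → R0 = 4
  DIV R1, R0  → R1 = 32 // 4 = 8
Final: R1 = 8

8


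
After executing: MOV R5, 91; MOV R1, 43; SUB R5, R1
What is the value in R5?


Register state trace:
  MOV R5, 91  → R5 = 91
  MOV R1, 43  → R1 = 43
  SUB R5, R1  → R5 = 91 - 43 = 48
Final: R5 = 48

48


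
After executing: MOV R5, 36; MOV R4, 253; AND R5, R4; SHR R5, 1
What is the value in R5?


Register state trace:
  MOV R5, 36  → R5 = 36 (0b00100100)
  MOV R4, 253  → R4 = 253 (0b11111101)
  AND R5, R4  → R5 = 36 AND 253 = 36 (0b00100100)
  SHR R5, 1  → R5 = 36 >> 1 = 18
Final: R5 = 18

18


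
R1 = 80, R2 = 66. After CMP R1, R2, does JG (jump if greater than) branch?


Trace:
  R1 = 80, R2 = 66
  CMP R1, R2  → compares 80 vs 66
  JG checks: is 80 greater than 66?
  80 > 66, so condition is true
Branch taken: Yes

Yes


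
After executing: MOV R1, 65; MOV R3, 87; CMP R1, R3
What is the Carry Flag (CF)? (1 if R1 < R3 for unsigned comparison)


Register state trace:
  MOV R1, 65  → R1 = 65
  MOV R3, 87  → R3 = 87
  CMP R1, R3  → unsigned 65 - 87: borrow occurs
  65 < 87, so CF = 1
CF = 1

1


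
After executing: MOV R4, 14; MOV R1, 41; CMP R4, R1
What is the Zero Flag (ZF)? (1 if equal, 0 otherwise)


Register state trace:
  MOV R4, 14  → R4 = 14
  MOV R1, 41  → R1 = 41
  CMP R4, R1  → computes 14 - 41 = -27
  Result is nonzero, so values are not equal
ZF = 0

0


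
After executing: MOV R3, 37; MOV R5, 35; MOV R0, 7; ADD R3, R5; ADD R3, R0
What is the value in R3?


Register state trace:
  MOV R3, 37  → R3 = 37
  MOV R5, 35  → R5 = 35
  MOV R0, 7  → R0 = 7
  ADD R3, R5  → R3 = 37 + 35 = 72
  ADD R3, R0  → R3 = 72 + 7 = 79
Final: R3 = 79

79


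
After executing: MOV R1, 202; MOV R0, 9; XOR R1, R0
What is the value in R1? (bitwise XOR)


Register state trace:
  MOV R1, 202  → R1 = 202 (0b11001010)
  MOV R0, 9  → R0 = 9 (0b00001001)
  XOR R1, R0  → R1 = 202 XOR 9 = 195 (0b11000011)
Final: R1 = 195

195


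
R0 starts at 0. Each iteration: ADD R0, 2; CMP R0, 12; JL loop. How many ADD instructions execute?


Loop trace (R0 starts at 0, target 12, step 2):
  ADD #1: R0 = 0 + 2 = 2  → 2 < 12, loop
  ADD #2: R0 = 2 + 2 = 4  → 4 < 12, loop
  ADD #3: R0 = 4 + 2 = 6  → 6 < 12, loop
  ADD #4: R0 = 6 + 2 = 8  → 8 < 12, loop
  ADD #5: R0 = 8 + 2 = 10  → 10 < 12, loop
  ADD #6: R0 = 10 + 2 = 12  → 12 >= 12, exit
Total ADD instructions: 6

6


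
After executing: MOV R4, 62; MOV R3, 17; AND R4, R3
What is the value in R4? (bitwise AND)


Register state trace:
  MOV R4, 62  → R4 = 62 (0b00111110)
  MOV R3, 17  → R3 = 17 (0b00010001)
  AND R4, R3  → R4 = 62 AND 17 = 16 (0b00010000)
Final: R4 = 16

16


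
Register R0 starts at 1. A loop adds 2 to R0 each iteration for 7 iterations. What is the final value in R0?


Starting value: R0 = 1
  Iter 1: R0 = 1 + 2 = 3
  Iter 2: R0 = 3 + 2 = 5
  Iter 3: R0 = 5 + 2 = 7
  Iter 4: R0 = 7 + 2 = 9
  Iter 5: R0 = 9 + 2 = 11
  Iter 6: R0 = 11 + 2 = 13
  Iter 7: R0 = 13 + 2 = 15
Final: R0 = 15

15


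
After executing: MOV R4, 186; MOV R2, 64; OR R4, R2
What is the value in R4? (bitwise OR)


Register state trace:
  MOV R4, 186  → R4 = 186 (0b10111010)
  MOV R2, 64  → R2 = 64 (0b01000000)
  OR R4, R2   → R4 = 186 OR 64 = 250 (0b11111010)
Final: R4 = 250

250


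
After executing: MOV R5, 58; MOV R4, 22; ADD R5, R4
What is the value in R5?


Register state trace:
  MOV R5, 58  → R5 = 58
  MOV R4, 22  → R4 = 22
  ADD R5, R4  → R5 = 58 + 22 = 80
Final: R5 = 80

80


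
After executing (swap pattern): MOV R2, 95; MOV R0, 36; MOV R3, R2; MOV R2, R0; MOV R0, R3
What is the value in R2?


Register state trace (swap pattern):
  MOV R2, 95  → R2 = 95
  MOV R0, 36  → R0 = 36
  MOV R3, R2  → R3 = 95  (save R2)
  MOV R2, R0  → R2 = 36  (R2 gets R0's value)
  MOV R0, R3  → R0 = 95  (R0 gets saved value)
Final: R2 = 36

36


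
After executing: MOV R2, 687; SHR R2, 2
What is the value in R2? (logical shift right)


Register state trace:
  MOV R2, 687  → R2 = 687
  SHR R2, 2  → R2 = 687 >> 2 = 687 // 2^2 = 171
Final: R2 = 171

171


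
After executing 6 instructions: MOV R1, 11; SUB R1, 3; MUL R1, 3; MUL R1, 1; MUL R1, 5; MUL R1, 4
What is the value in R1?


Register state trace:
  MOV R1, 11  → R1 = 11
  SUB R1, 3  → R1 = 11 - 3 = 8
  MUL R1, 3  → R1 = 8 * 3 = 24
  MUL R1, 1  → R1 = 24 * 1 = 24
  MUL R1, 5  → R1 = 24 * 5 = 120
  MUL R1, 4  → R1 = 120 * 4 = 480
Final: R1 = 480

480


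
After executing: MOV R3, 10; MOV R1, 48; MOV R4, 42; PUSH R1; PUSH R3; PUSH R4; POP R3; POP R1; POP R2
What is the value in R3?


Stack trace (top is rightmost):
  MOV R3, 10  → R3 = 10
  MOV R1, 48  → R1 = 48
  MOV R4, 42  → R4 = 42
  PUSH R1  → stack: [48]
  PUSH R3  → stack: [48, 10]
  PUSH R4  → stack: [48, 10, 42]
  POP R3  → R3 = 42, stack: [48, 10]
  POP R1  → R1 = 10, stack: [48]
  POP R2  → R2 = 48, stack: []
Final: R3 = 42

42


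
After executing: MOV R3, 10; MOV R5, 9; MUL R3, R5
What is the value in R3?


Register state trace:
  MOV R3, 10  → R3 = 10
  MOV R5, 9  → R5 = 9
  MUL R3, R5  → R3 = 10 * 9 = 90
Final: R3 = 90

90


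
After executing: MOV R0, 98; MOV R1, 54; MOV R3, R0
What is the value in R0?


Register state trace:
  MOV R0, 98  → R0 = 98
  MOV R1, 54  → R1 = 54
  MOV R3, R0  → R3 = 98
Final: R0 = 98

98


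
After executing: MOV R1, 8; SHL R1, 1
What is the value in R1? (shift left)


Register state trace:
  MOV R1, 8  → R1 = 8
  SHL R1, 1  → R1 = 8 << 1 = 8 * 2^1 = 16
Final: R1 = 16

16


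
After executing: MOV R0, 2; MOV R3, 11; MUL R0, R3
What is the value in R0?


Register state trace:
  MOV R0, 2  → R0 = 2
  MOV R3, 11  → R3 = 11
  MUL R0, R3  → R0 = 2 * 11 = 22
Final: R0 = 22

22


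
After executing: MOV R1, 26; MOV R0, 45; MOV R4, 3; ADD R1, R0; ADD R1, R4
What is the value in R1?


Register state trace:
  MOV R1, 26  → R1 = 26
  MOV R0, 45  → R0 = 45
  MOV R4, 3  → R4 = 3
  ADD R1, R0  → R1 = 26 + 45 = 71
  ADD R1, R4  → R1 = 71 + 3 = 74
Final: R1 = 74

74


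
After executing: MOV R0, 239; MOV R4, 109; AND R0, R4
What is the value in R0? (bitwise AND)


Register state trace:
  MOV R0, 239  → R0 = 239 (0b11101111)
  MOV R4, 109  → R4 = 109 (0b01101101)
  AND R0, R4  → R0 = 239 AND 109 = 109 (0b01101101)
Final: R0 = 109

109


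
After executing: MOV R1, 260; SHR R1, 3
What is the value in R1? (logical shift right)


Register state trace:
  MOV R1, 260  → R1 = 260
  SHR R1, 3  → R1 = 260 >> 3 = 260 // 2^3 = 32
Final: R1 = 32

32


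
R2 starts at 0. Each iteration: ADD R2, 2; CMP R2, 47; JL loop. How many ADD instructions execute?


Loop trace (R2 starts at 0, target 47, step 2):
  ADD #1: R2 = 0 + 2 = 2  → 2 < 47, loop
  ADD #2: R2 = 2 + 2 = 4  → 4 < 47, loop
  ADD #3: R2 = 4 + 2 = 6  → 6 < 47, loop
  ADD #4: R2 = 6 + 2 = 8  → 8 < 47, loop
  ADD #5: R2 = 8 + 2 = 10  → 10 < 47, loop
  ADD #6: R2 = 10 + 2 = 12  → 12 < 47, loop
  ADD #7: R2 = 12 + 2 = 14  → 14 < 47, loop
  ADD #8: R2 = 14 + 2 = 16  → 16 < 47, loop
  ADD #9: R2 = 16 + 2 = 18  → 18 < 47, loop
  ADD #10: R2 = 18 + 2 = 20  → 20 < 47, loop
  ADD #11: R2 = 20 + 2 = 22  → 22 < 47, loop
  ADD #12: R2 = 22 + 2 = 24  → 24 < 47, loop
  ADD #13: R2 = 24 + 2 = 26  → 26 < 47, loop
  ADD #14: R2 = 26 + 2 = 28  → 28 < 47, loop
  ADD #15: R2 = 28 + 2 = 30  → 30 < 47, loop
  ADD #16: R2 = 30 + 2 = 32  → 32 < 47, loop
  ADD #17: R2 = 32 + 2 = 34  → 34 < 47, loop
  ADD #18: R2 = 34 + 2 = 36  → 36 < 47, loop
  ADD #19: R2 = 36 + 2 = 38  → 38 < 47, loop
  ADD #20: R2 = 38 + 2 = 40  → 40 < 47, loop
  ADD #21: R2 = 40 + 2 = 42  → 42 < 47, loop
  ADD #22: R2 = 42 + 2 = 44  → 44 < 47, loop
  ADD #23: R2 = 44 + 2 = 46  → 46 < 47, loop
  ADD #24: R2 = 46 + 2 = 48  → 48 >= 47, exit
Total ADD instructions: 24

24


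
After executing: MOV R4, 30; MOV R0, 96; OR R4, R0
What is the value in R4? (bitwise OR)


Register state trace:
  MOV R4, 30  → R4 = 30 (0b00011110)
  MOV R0, 96  → R0 = 96 (0b01100000)
  OR R4, R0   → R4 = 30 OR 96 = 126 (0b01111110)
Final: R4 = 126

126


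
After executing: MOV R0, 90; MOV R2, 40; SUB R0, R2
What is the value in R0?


Register state trace:
  MOV R0, 90  → R0 = 90
  MOV R2, 40  → R2 = 40
  SUB R0, R2  → R0 = 90 - 40 = 50
Final: R0 = 50

50


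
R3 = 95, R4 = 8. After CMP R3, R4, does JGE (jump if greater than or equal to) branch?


Trace:
  R3 = 95, R4 = 8
  CMP R3, R4  → compares 95 vs 8
  JGE checks: is 95 greater than or equal to 8?
  95 > 8, so condition is true
Branch taken: Yes

Yes


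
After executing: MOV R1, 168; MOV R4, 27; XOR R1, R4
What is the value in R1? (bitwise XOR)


Register state trace:
  MOV R1, 168  → R1 = 168 (0b10101000)
  MOV R4, 27  → R4 = 27 (0b00011011)
  XOR R1, R4  → R1 = 168 XOR 27 = 179 (0b10110011)
Final: R1 = 179

179


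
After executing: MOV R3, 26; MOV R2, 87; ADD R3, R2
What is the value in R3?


Register state trace:
  MOV R3, 26  → R3 = 26
  MOV R2, 87  → R2 = 87
  ADD R3, R2  → R3 = 26 + 87 = 113
Final: R3 = 113

113


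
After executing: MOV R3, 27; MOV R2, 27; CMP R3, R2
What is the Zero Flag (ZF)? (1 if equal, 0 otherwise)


Register state trace:
  MOV R3, 27  → R3 = 27
  MOV R2, 27  → R2 = 27
  CMP R3, R2  → computes 27 - 27 = 0
  Result is zero, so values are equal
ZF = 1

1


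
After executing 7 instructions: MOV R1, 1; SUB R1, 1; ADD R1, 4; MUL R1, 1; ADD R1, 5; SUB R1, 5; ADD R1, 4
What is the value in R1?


Register state trace:
  MOV R1, 1  → R1 = 1
  SUB R1, 1  → R1 = 1 - 1 = 0
  ADD R1, 4  → R1 = 0 + 4 = 4
  MUL R1, 1  → R1 = 4 * 1 = 4
  ADD R1, 5  → R1 = 4 + 5 = 9
  SUB R1, 5  → R1 = 9 - 5 = 4
  ADD R1, 4  → R1 = 4 + 4 = 8
Final: R1 = 8

8


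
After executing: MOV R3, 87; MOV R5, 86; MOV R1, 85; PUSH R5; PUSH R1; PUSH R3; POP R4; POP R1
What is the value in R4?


Stack trace (top is rightmost):
  MOV R3, 87  → R3 = 87
  MOV R5, 86  → R5 = 86
  MOV R1, 85  → R1 = 85
  PUSH R5  → stack: [86]
  PUSH R1  → stack: [86, 85]
  PUSH R3  → stack: [86, 85, 87]
  POP R4  → R4 = 87, stack: [86, 85]
  POP R1  → R1 = 85, stack: [86]
Final: R4 = 87

87


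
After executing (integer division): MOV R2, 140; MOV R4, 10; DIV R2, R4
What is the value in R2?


Register state trace:
  MOV R2, 140  → R2 = 140
  MOV R4, 10  → R4 = 10
  DIV R2, R4  → R2 = 140 // 10 = 14
Final: R2 = 14

14


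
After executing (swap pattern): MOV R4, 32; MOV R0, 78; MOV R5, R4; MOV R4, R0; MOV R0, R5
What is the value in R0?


Register state trace (swap pattern):
  MOV R4, 32  → R4 = 32
  MOV R0, 78  → R0 = 78
  MOV R5, R4  → R5 = 32  (save R4)
  MOV R4, R0  → R4 = 78  (R4 gets R0's value)
  MOV R0, R5  → R0 = 32  (R0 gets saved value)
Final: R0 = 32

32


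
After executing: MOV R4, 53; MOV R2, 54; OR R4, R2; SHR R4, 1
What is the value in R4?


Register state trace:
  MOV R4, 53  → R4 = 53 (0b00110101)
  MOV R2, 54  → R2 = 54 (0b00110110)
  OR R4, R2  → R4 = 53 OR 54 = 55 (0b00110111)
  SHR R4, 1  → R4 = 55 >> 1 = 27
Final: R4 = 27

27


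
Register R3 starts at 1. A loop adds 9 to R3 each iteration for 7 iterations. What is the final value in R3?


Starting value: R3 = 1
  Iter 1: R3 = 1 + 9 = 10
  Iter 2: R3 = 10 + 9 = 19
  Iter 3: R3 = 19 + 9 = 28
  Iter 4: R3 = 28 + 9 = 37
  Iter 5: R3 = 37 + 9 = 46
  Iter 6: R3 = 46 + 9 = 55
  Iter 7: R3 = 55 + 9 = 64
Final: R3 = 64

64


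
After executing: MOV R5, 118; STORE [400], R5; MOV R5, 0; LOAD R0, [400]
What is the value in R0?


Register and memory trace:
  MOV R5, 118  → R5 = 118
  STORE [400], R5  → mem[400] = 118
  MOV R5, 0  → R5 = 0
  LOAD R0, [400]  → R0 = mem[400] = 118
Final: R0 = 118

118


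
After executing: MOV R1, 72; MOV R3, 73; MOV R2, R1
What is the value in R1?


Register state trace:
  MOV R1, 72  → R1 = 72
  MOV R3, 73  → R3 = 73
  MOV R2, R1  → R2 = 72
Final: R1 = 72

72


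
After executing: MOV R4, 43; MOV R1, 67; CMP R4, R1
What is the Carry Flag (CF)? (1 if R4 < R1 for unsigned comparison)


Register state trace:
  MOV R4, 43  → R4 = 43
  MOV R1, 67  → R1 = 67
  CMP R4, R1  → unsigned 43 - 67: borrow occurs
  43 < 67, so CF = 1
CF = 1

1


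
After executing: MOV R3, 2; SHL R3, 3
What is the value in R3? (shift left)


Register state trace:
  MOV R3, 2  → R3 = 2
  SHL R3, 3  → R3 = 2 << 3 = 2 * 2^3 = 16
Final: R3 = 16

16


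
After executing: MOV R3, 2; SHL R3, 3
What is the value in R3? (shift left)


Register state trace:
  MOV R3, 2  → R3 = 2
  SHL R3, 3  → R3 = 2 << 3 = 2 * 2^3 = 16
Final: R3 = 16

16


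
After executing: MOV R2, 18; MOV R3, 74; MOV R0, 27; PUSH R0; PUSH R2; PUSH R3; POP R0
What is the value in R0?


Stack trace (top is rightmost):
  MOV R2, 18  → R2 = 18
  MOV R3, 74  → R3 = 74
  MOV R0, 27  → R0 = 27
  PUSH R0  → stack: [27]
  PUSH R2  → stack: [27, 18]
  PUSH R3  → stack: [27, 18, 74]
  POP R0  → R0 = 74, stack: [27, 18]
Final: R0 = 74

74


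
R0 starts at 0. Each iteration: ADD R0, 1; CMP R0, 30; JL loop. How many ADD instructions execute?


Loop trace (R0 starts at 0, target 30, step 1):
  ADD #1: R0 = 0 + 1 = 1  → 1 < 30, loop
  ADD #2: R0 = 1 + 1 = 2  → 2 < 30, loop
  ADD #3: R0 = 2 + 1 = 3  → 3 < 30, loop
  ADD #4: R0 = 3 + 1 = 4  → 4 < 30, loop
  ADD #5: R0 = 4 + 1 = 5  → 5 < 30, loop
  ADD #6: R0 = 5 + 1 = 6  → 6 < 30, loop
  ADD #7: R0 = 6 + 1 = 7  → 7 < 30, loop
  ADD #8: R0 = 7 + 1 = 8  → 8 < 30, loop
  ADD #9: R0 = 8 + 1 = 9  → 9 < 30, loop
  ADD #10: R0 = 9 + 1 = 10  → 10 < 30, loop
  ADD #11: R0 = 10 + 1 = 11  → 11 < 30, loop
  ADD #12: R0 = 11 + 1 = 12  → 12 < 30, loop
  ADD #13: R0 = 12 + 1 = 13  → 13 < 30, loop
  ADD #14: R0 = 13 + 1 = 14  → 14 < 30, loop
  ADD #15: R0 = 14 + 1 = 15  → 15 < 30, loop
  ADD #16: R0 = 15 + 1 = 16  → 16 < 30, loop
  ADD #17: R0 = 16 + 1 = 17  → 17 < 30, loop
  ADD #18: R0 = 17 + 1 = 18  → 18 < 30, loop
  ADD #19: R0 = 18 + 1 = 19  → 19 < 30, loop
  ADD #20: R0 = 19 + 1 = 20  → 20 < 30, loop
  ADD #21: R0 = 20 + 1 = 21  → 21 < 30, loop
  ADD #22: R0 = 21 + 1 = 22  → 22 < 30, loop
  ADD #23: R0 = 22 + 1 = 23  → 23 < 30, loop
  ADD #24: R0 = 23 + 1 = 24  → 24 < 30, loop
  ADD #25: R0 = 24 + 1 = 25  → 25 < 30, loop
  ADD #26: R0 = 25 + 1 = 26  → 26 < 30, loop
  ADD #27: R0 = 26 + 1 = 27  → 27 < 30, loop
  ADD #28: R0 = 27 + 1 = 28  → 28 < 30, loop
  ADD #29: R0 = 28 + 1 = 29  → 29 < 30, loop
  ADD #30: R0 = 29 + 1 = 30  → 30 >= 30, exit
Total ADD instructions: 30

30


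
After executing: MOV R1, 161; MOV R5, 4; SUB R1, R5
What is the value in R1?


Register state trace:
  MOV R1, 161  → R1 = 161
  MOV R5, 4  → R5 = 4
  SUB R1, R5  → R1 = 161 - 4 = 157
Final: R1 = 157

157


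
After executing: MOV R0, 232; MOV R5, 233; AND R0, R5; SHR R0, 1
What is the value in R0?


Register state trace:
  MOV R0, 232  → R0 = 232 (0b11101000)
  MOV R5, 233  → R5 = 233 (0b11101001)
  AND R0, R5  → R0 = 232 AND 233 = 232 (0b11101000)
  SHR R0, 1  → R0 = 232 >> 1 = 116
Final: R0 = 116

116


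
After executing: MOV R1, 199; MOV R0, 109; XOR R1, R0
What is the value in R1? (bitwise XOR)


Register state trace:
  MOV R1, 199  → R1 = 199 (0b11000111)
  MOV R0, 109  → R0 = 109 (0b01101101)
  XOR R1, R0  → R1 = 199 XOR 109 = 170 (0b10101010)
Final: R1 = 170

170


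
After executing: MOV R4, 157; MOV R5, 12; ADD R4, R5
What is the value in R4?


Register state trace:
  MOV R4, 157  → R4 = 157
  MOV R5, 12  → R5 = 12
  ADD R4, R5  → R4 = 157 + 12 = 169
Final: R4 = 169

169


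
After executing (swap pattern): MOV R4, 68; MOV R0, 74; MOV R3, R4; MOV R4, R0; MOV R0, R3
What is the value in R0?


Register state trace (swap pattern):
  MOV R4, 68  → R4 = 68
  MOV R0, 74  → R0 = 74
  MOV R3, R4  → R3 = 68  (save R4)
  MOV R4, R0  → R4 = 74  (R4 gets R0's value)
  MOV R0, R3  → R0 = 68  (R0 gets saved value)
Final: R0 = 68

68


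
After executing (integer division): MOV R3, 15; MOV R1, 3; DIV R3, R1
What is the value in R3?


Register state trace:
  MOV R3, 15  → R3 = 15
  MOV R1, 3  → R1 = 3
  DIV R3, R1  → R3 = 15 // 3 = 5
Final: R3 = 5

5


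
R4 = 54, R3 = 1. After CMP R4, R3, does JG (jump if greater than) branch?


Trace:
  R4 = 54, R3 = 1
  CMP R4, R3  → compares 54 vs 1
  JG checks: is 54 greater than 1?
  54 > 1, so condition is true
Branch taken: Yes

Yes


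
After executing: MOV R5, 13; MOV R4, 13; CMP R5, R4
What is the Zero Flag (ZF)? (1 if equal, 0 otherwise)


Register state trace:
  MOV R5, 13  → R5 = 13
  MOV R4, 13  → R4 = 13
  CMP R5, R4  → computes 13 - 13 = 0
  Result is zero, so values are equal
ZF = 1

1


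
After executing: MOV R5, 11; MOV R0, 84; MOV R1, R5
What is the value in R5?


Register state trace:
  MOV R5, 11  → R5 = 11
  MOV R0, 84  → R0 = 84
  MOV R1, R5  → R1 = 11
Final: R5 = 11

11


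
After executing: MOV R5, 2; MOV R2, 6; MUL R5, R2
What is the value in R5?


Register state trace:
  MOV R5, 2  → R5 = 2
  MOV R2, 6  → R2 = 6
  MUL R5, R2  → R5 = 2 * 6 = 12
Final: R5 = 12

12


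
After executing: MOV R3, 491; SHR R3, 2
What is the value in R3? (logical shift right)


Register state trace:
  MOV R3, 491  → R3 = 491
  SHR R3, 2  → R3 = 491 >> 2 = 491 // 2^2 = 122
Final: R3 = 122

122


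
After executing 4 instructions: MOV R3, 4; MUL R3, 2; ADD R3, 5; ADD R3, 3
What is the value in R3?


Register state trace:
  MOV R3, 4  → R3 = 4
  MUL R3, 2  → R3 = 4 * 2 = 8
  ADD R3, 5  → R3 = 8 + 5 = 13
  ADD R3, 3  → R3 = 13 + 3 = 16
Final: R3 = 16

16


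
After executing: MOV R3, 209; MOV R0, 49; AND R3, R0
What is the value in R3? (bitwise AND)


Register state trace:
  MOV R3, 209  → R3 = 209 (0b11010001)
  MOV R0, 49  → R0 = 49 (0b00110001)
  AND R3, R0  → R3 = 209 AND 49 = 17 (0b00010001)
Final: R3 = 17

17


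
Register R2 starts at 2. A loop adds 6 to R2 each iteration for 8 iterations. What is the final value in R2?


Starting value: R2 = 2
  Iter 1: R2 = 2 + 6 = 8
  Iter 2: R2 = 8 + 6 = 14
  Iter 3: R2 = 14 + 6 = 20
  Iter 4: R2 = 20 + 6 = 26
  Iter 5: R2 = 26 + 6 = 32
  Iter 6: R2 = 32 + 6 = 38
  Iter 7: R2 = 38 + 6 = 44
  Iter 8: R2 = 44 + 6 = 50
Final: R2 = 50

50


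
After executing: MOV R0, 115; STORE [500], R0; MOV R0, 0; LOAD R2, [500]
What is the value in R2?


Register and memory trace:
  MOV R0, 115  → R0 = 115
  STORE [500], R0  → mem[500] = 115
  MOV R0, 0  → R0 = 0
  LOAD R2, [500]  → R2 = mem[500] = 115
Final: R2 = 115

115


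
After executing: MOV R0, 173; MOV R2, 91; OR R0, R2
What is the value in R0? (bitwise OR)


Register state trace:
  MOV R0, 173  → R0 = 173 (0b10101101)
  MOV R2, 91  → R2 = 91 (0b01011011)
  OR R0, R2   → R0 = 173 OR 91 = 255 (0b11111111)
Final: R0 = 255

255


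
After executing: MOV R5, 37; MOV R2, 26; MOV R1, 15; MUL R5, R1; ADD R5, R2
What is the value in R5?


Register state trace:
  MOV R5, 37  → R5 = 37
  MOV R2, 26  → R2 = 26
  MOV R1, 15  → R1 = 15
  MUL R5, R1  → R5 = 37 * 15 = 555
  ADD R5, R2  → R5 = 555 + 26 = 581
Final: R5 = 581

581


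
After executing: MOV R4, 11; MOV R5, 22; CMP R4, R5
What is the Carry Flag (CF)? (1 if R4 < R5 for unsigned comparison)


Register state trace:
  MOV R4, 11  → R4 = 11
  MOV R5, 22  → R5 = 22
  CMP R4, R5  → unsigned 11 - 22: borrow occurs
  11 < 22, so CF = 1
CF = 1

1


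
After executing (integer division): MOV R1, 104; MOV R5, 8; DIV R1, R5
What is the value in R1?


Register state trace:
  MOV R1, 104  → R1 = 104
  MOV R5, 8  → R5 = 8
  DIV R1, R5  → R1 = 104 // 8 = 13
Final: R1 = 13

13


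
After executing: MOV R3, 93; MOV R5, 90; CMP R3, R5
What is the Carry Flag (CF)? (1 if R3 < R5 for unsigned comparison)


Register state trace:
  MOV R3, 93  → R3 = 93
  MOV R5, 90  → R5 = 90
  CMP R3, R5  → unsigned 93 - 90: no borrow
  93 >= 90, so CF = 0
CF = 0

0


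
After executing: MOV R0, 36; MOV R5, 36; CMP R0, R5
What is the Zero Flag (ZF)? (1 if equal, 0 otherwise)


Register state trace:
  MOV R0, 36  → R0 = 36
  MOV R5, 36  → R5 = 36
  CMP R0, R5  → computes 36 - 36 = 0
  Result is zero, so values are equal
ZF = 1

1


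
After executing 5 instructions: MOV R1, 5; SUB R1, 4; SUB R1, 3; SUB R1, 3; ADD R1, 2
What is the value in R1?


Register state trace:
  MOV R1, 5  → R1 = 5
  SUB R1, 4  → R1 = 5 - 4 = 1
  SUB R1, 3  → R1 = 1 - 3 = -2
  SUB R1, 3  → R1 = -2 - 3 = -5
  ADD R1, 2  → R1 = -5 + 2 = -3
Final: R1 = -3

-3


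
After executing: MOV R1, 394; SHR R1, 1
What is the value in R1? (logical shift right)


Register state trace:
  MOV R1, 394  → R1 = 394
  SHR R1, 1  → R1 = 394 >> 1 = 394 // 2^1 = 197
Final: R1 = 197

197


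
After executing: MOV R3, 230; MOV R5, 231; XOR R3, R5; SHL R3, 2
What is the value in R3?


Register state trace:
  MOV R3, 230  → R3 = 230 (0b11100110)
  MOV R5, 231  → R5 = 231 (0b11100111)
  XOR R3, R5  → R3 = 230 XOR 231 = 1 (0b00000001)
  SHL R3, 2  → R3 = 1 << 2 = 4
Final: R3 = 4

4


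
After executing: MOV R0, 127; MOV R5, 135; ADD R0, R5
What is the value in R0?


Register state trace:
  MOV R0, 127  → R0 = 127
  MOV R5, 135  → R5 = 135
  ADD R0, R5  → R0 = 127 + 135 = 262
Final: R0 = 262

262


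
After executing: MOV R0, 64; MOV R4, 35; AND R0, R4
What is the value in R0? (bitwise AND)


Register state trace:
  MOV R0, 64  → R0 = 64 (0b01000000)
  MOV R4, 35  → R4 = 35 (0b00100011)
  AND R0, R4  → R0 = 64 AND 35 = 0 (0b00000000)
Final: R0 = 0

0


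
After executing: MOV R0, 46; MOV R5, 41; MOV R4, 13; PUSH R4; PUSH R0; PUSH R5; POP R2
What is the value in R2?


Stack trace (top is rightmost):
  MOV R0, 46  → R0 = 46
  MOV R5, 41  → R5 = 41
  MOV R4, 13  → R4 = 13
  PUSH R4  → stack: [13]
  PUSH R0  → stack: [13, 46]
  PUSH R5  → stack: [13, 46, 41]
  POP R2  → R2 = 41, stack: [13, 46]
Final: R2 = 41

41


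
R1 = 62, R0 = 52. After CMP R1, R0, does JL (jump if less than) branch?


Trace:
  R1 = 62, R0 = 52
  CMP R1, R0  → compares 62 vs 52
  JL checks: is 62 less than 52?
  62 > 52, so condition is false
Branch taken: No

No


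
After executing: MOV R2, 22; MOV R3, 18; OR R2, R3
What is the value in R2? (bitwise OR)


Register state trace:
  MOV R2, 22  → R2 = 22 (0b00010110)
  MOV R3, 18  → R3 = 18 (0b00010010)
  OR R2, R3   → R2 = 22 OR 18 = 22 (0b00010110)
Final: R2 = 22

22


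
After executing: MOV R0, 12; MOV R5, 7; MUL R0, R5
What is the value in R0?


Register state trace:
  MOV R0, 12  → R0 = 12
  MOV R5, 7  → R5 = 7
  MUL R0, R5  → R0 = 12 * 7 = 84
Final: R0 = 84

84


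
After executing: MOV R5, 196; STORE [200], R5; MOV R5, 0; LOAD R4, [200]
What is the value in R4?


Register and memory trace:
  MOV R5, 196  → R5 = 196
  STORE [200], R5  → mem[200] = 196
  MOV R5, 0  → R5 = 0
  LOAD R4, [200]  → R4 = mem[200] = 196
Final: R4 = 196

196


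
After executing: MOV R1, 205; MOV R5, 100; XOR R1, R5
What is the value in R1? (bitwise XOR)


Register state trace:
  MOV R1, 205  → R1 = 205 (0b11001101)
  MOV R5, 100  → R5 = 100 (0b01100100)
  XOR R1, R5  → R1 = 205 XOR 100 = 169 (0b10101001)
Final: R1 = 169

169


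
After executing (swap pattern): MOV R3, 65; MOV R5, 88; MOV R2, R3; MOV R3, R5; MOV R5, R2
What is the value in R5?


Register state trace (swap pattern):
  MOV R3, 65  → R3 = 65
  MOV R5, 88  → R5 = 88
  MOV R2, R3  → R2 = 65  (save R3)
  MOV R3, R5  → R3 = 88  (R3 gets R5's value)
  MOV R5, R2  → R5 = 65  (R5 gets saved value)
Final: R5 = 65

65


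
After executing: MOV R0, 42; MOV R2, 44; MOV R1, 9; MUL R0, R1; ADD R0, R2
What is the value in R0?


Register state trace:
  MOV R0, 42  → R0 = 42
  MOV R2, 44  → R2 = 44
  MOV R1, 9  → R1 = 9
  MUL R0, R1  → R0 = 42 * 9 = 378
  ADD R0, R2  → R0 = 378 + 44 = 422
Final: R0 = 422

422


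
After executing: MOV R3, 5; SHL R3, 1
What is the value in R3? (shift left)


Register state trace:
  MOV R3, 5  → R3 = 5
  SHL R3, 1  → R3 = 5 << 1 = 5 * 2^1 = 10
Final: R3 = 10

10


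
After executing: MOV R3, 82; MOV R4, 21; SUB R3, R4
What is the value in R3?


Register state trace:
  MOV R3, 82  → R3 = 82
  MOV R4, 21  → R4 = 21
  SUB R3, R4  → R3 = 82 - 21 = 61
Final: R3 = 61

61


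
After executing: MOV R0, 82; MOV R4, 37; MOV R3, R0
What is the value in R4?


Register state trace:
  MOV R0, 82  → R0 = 82
  MOV R4, 37  → R4 = 37
  MOV R3, R0  → R3 = 82
Final: R4 = 37

37


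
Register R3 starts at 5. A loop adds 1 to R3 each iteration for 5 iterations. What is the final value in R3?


Starting value: R3 = 5
  Iter 1: R3 = 5 + 1 = 6
  Iter 2: R3 = 6 + 1 = 7
  Iter 3: R3 = 7 + 1 = 8
  Iter 4: R3 = 8 + 1 = 9
  Iter 5: R3 = 9 + 1 = 10
Final: R3 = 10

10


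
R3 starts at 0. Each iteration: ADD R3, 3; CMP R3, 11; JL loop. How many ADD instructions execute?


Loop trace (R3 starts at 0, target 11, step 3):
  ADD #1: R3 = 0 + 3 = 3  → 3 < 11, loop
  ADD #2: R3 = 3 + 3 = 6  → 6 < 11, loop
  ADD #3: R3 = 6 + 3 = 9  → 9 < 11, loop
  ADD #4: R3 = 9 + 3 = 12  → 12 >= 11, exit
Total ADD instructions: 4

4


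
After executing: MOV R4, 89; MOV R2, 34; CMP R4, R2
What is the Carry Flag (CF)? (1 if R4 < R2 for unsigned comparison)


Register state trace:
  MOV R4, 89  → R4 = 89
  MOV R2, 34  → R2 = 34
  CMP R4, R2  → unsigned 89 - 34: no borrow
  89 >= 34, so CF = 0
CF = 0

0


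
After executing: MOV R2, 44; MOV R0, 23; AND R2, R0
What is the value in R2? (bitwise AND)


Register state trace:
  MOV R2, 44  → R2 = 44 (0b00101100)
  MOV R0, 23  → R0 = 23 (0b00010111)
  AND R2, R0  → R2 = 44 AND 23 = 4 (0b00000100)
Final: R2 = 4

4


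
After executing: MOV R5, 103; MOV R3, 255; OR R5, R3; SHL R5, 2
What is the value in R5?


Register state trace:
  MOV R5, 103  → R5 = 103 (0b01100111)
  MOV R3, 255  → R3 = 255 (0b11111111)
  OR R5, R3  → R5 = 103 OR 255 = 255 (0b11111111)
  SHL R5, 2  → R5 = 255 << 2 = 1020
Final: R5 = 1020

1020


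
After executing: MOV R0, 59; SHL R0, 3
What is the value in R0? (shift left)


Register state trace:
  MOV R0, 59  → R0 = 59
  SHL R0, 3  → R0 = 59 << 3 = 59 * 2^3 = 472
Final: R0 = 472

472


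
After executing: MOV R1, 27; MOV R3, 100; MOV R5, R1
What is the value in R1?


Register state trace:
  MOV R1, 27  → R1 = 27
  MOV R3, 100  → R3 = 100
  MOV R5, R1  → R5 = 27
Final: R1 = 27

27


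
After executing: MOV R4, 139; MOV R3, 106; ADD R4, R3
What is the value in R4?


Register state trace:
  MOV R4, 139  → R4 = 139
  MOV R3, 106  → R3 = 106
  ADD R4, R3  → R4 = 139 + 106 = 245
Final: R4 = 245

245


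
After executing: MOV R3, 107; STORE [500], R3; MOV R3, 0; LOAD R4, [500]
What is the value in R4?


Register and memory trace:
  MOV R3, 107  → R3 = 107
  STORE [500], R3  → mem[500] = 107
  MOV R3, 0  → R3 = 0
  LOAD R4, [500]  → R4 = mem[500] = 107
Final: R4 = 107

107


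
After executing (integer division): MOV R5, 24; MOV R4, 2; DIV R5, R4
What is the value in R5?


Register state trace:
  MOV R5, 24  → R5 = 24
  MOV R4, 2  → R4 = 2
  DIV R5, R4  → R5 = 24 // 2 = 12
Final: R5 = 12

12


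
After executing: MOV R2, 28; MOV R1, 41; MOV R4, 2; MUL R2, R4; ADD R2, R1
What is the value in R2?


Register state trace:
  MOV R2, 28  → R2 = 28
  MOV R1, 41  → R1 = 41
  MOV R4, 2  → R4 = 2
  MUL R2, R4  → R2 = 28 * 2 = 56
  ADD R2, R1  → R2 = 56 + 41 = 97
Final: R2 = 97

97


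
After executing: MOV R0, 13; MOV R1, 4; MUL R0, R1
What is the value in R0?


Register state trace:
  MOV R0, 13  → R0 = 13
  MOV R1, 4  → R1 = 4
  MUL R0, R1  → R0 = 13 * 4 = 52
Final: R0 = 52

52


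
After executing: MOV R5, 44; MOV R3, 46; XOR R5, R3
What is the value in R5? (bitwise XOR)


Register state trace:
  MOV R5, 44  → R5 = 44 (0b00101100)
  MOV R3, 46  → R3 = 46 (0b00101110)
  XOR R5, R3  → R5 = 44 XOR 46 = 2 (0b00000010)
Final: R5 = 2

2


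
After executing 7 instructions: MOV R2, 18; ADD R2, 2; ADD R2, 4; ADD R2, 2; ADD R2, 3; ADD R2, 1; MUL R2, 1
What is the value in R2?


Register state trace:
  MOV R2, 18  → R2 = 18
  ADD R2, 2  → R2 = 18 + 2 = 20
  ADD R2, 4  → R2 = 20 + 4 = 24
  ADD R2, 2  → R2 = 24 + 2 = 26
  ADD R2, 3  → R2 = 26 + 3 = 29
  ADD R2, 1  → R2 = 29 + 1 = 30
  MUL R2, 1  → R2 = 30 * 1 = 30
Final: R2 = 30

30


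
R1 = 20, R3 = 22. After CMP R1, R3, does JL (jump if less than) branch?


Trace:
  R1 = 20, R3 = 22
  CMP R1, R3  → compares 20 vs 22
  JL checks: is 20 less than 22?
  20 < 22, so condition is true
Branch taken: Yes

Yes


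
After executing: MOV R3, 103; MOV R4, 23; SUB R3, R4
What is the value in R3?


Register state trace:
  MOV R3, 103  → R3 = 103
  MOV R4, 23  → R4 = 23
  SUB R3, R4  → R3 = 103 - 23 = 80
Final: R3 = 80

80


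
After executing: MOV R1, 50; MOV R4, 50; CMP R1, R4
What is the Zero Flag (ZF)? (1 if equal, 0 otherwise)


Register state trace:
  MOV R1, 50  → R1 = 50
  MOV R4, 50  → R4 = 50
  CMP R1, R4  → computes 50 - 50 = 0
  Result is zero, so values are equal
ZF = 1

1


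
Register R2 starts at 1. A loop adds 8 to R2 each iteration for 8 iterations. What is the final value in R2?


Starting value: R2 = 1
  Iter 1: R2 = 1 + 8 = 9
  Iter 2: R2 = 9 + 8 = 17
  Iter 3: R2 = 17 + 8 = 25
  Iter 4: R2 = 25 + 8 = 33
  Iter 5: R2 = 33 + 8 = 41
  Iter 6: R2 = 41 + 8 = 49
  Iter 7: R2 = 49 + 8 = 57
  Iter 8: R2 = 57 + 8 = 65
Final: R2 = 65

65


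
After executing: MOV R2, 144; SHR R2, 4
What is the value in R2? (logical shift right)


Register state trace:
  MOV R2, 144  → R2 = 144
  SHR R2, 4  → R2 = 144 >> 4 = 144 // 2^4 = 9
Final: R2 = 9

9


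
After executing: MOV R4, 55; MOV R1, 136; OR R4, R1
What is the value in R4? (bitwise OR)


Register state trace:
  MOV R4, 55  → R4 = 55 (0b00110111)
  MOV R1, 136  → R1 = 136 (0b10001000)
  OR R4, R1   → R4 = 55 OR 136 = 191 (0b10111111)
Final: R4 = 191

191


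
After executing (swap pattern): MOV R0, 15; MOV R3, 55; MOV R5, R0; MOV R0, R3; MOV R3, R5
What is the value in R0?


Register state trace (swap pattern):
  MOV R0, 15  → R0 = 15
  MOV R3, 55  → R3 = 55
  MOV R5, R0  → R5 = 15  (save R0)
  MOV R0, R3  → R0 = 55  (R0 gets R3's value)
  MOV R3, R5  → R3 = 15  (R3 gets saved value)
Final: R0 = 55

55


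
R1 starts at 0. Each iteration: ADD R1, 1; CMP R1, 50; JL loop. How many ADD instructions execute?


Loop trace (R1 starts at 0, target 50, step 1):
  ADD #1: R1 = 0 + 1 = 1  → 1 < 50, loop
  ADD #2: R1 = 1 + 1 = 2  → 2 < 50, loop
  ADD #3: R1 = 2 + 1 = 3  → 3 < 50, loop
  ADD #4: R1 = 3 + 1 = 4  → 4 < 50, loop
  ADD #5: R1 = 4 + 1 = 5  → 5 < 50, loop
  ADD #6: R1 = 5 + 1 = 6  → 6 < 50, loop
  ADD #7: R1 = 6 + 1 = 7  → 7 < 50, loop
  ADD #8: R1 = 7 + 1 = 8  → 8 < 50, loop
  ADD #9: R1 = 8 + 1 = 9  → 9 < 50, loop
  ADD #10: R1 = 9 + 1 = 10  → 10 < 50, loop
  ADD #11: R1 = 10 + 1 = 11  → 11 < 50, loop
  ADD #12: R1 = 11 + 1 = 12  → 12 < 50, loop
  ADD #13: R1 = 12 + 1 = 13  → 13 < 50, loop
  ADD #14: R1 = 13 + 1 = 14  → 14 < 50, loop
  ADD #15: R1 = 14 + 1 = 15  → 15 < 50, loop
  ADD #16: R1 = 15 + 1 = 16  → 16 < 50, loop
  ADD #17: R1 = 16 + 1 = 17  → 17 < 50, loop
  ADD #18: R1 = 17 + 1 = 18  → 18 < 50, loop
  ADD #19: R1 = 18 + 1 = 19  → 19 < 50, loop
  ADD #20: R1 = 19 + 1 = 20  → 20 < 50, loop
  ADD #21: R1 = 20 + 1 = 21  → 21 < 50, loop
  ADD #22: R1 = 21 + 1 = 22  → 22 < 50, loop
  ADD #23: R1 = 22 + 1 = 23  → 23 < 50, loop
  ADD #24: R1 = 23 + 1 = 24  → 24 < 50, loop
  ADD #25: R1 = 24 + 1 = 25  → 25 < 50, loop
  ADD #26: R1 = 25 + 1 = 26  → 26 < 50, loop
  ADD #27: R1 = 26 + 1 = 27  → 27 < 50, loop
  ADD #28: R1 = 27 + 1 = 28  → 28 < 50, loop
  ADD #29: R1 = 28 + 1 = 29  → 29 < 50, loop
  ADD #30: R1 = 29 + 1 = 30  → 30 < 50, loop
  ADD #31: R1 = 30 + 1 = 31  → 31 < 50, loop
  ADD #32: R1 = 31 + 1 = 32  → 32 < 50, loop
  ADD #33: R1 = 32 + 1 = 33  → 33 < 50, loop
  ADD #34: R1 = 33 + 1 = 34  → 34 < 50, loop
  ADD #35: R1 = 34 + 1 = 35  → 35 < 50, loop
  ADD #36: R1 = 35 + 1 = 36  → 36 < 50, loop
  ADD #37: R1 = 36 + 1 = 37  → 37 < 50, loop
  ADD #38: R1 = 37 + 1 = 38  → 38 < 50, loop
  ADD #39: R1 = 38 + 1 = 39  → 39 < 50, loop
  ADD #40: R1 = 39 + 1 = 40  → 40 < 50, loop
  ADD #41: R1 = 40 + 1 = 41  → 41 < 50, loop
  ADD #42: R1 = 41 + 1 = 42  → 42 < 50, loop
  ADD #43: R1 = 42 + 1 = 43  → 43 < 50, loop
  ADD #44: R1 = 43 + 1 = 44  → 44 < 50, loop
  ADD #45: R1 = 44 + 1 = 45  → 45 < 50, loop
  ADD #46: R1 = 45 + 1 = 46  → 46 < 50, loop
  ADD #47: R1 = 46 + 1 = 47  → 47 < 50, loop
  ADD #48: R1 = 47 + 1 = 48  → 48 < 50, loop
  ADD #49: R1 = 48 + 1 = 49  → 49 < 50, loop
  ADD #50: R1 = 49 + 1 = 50  → 50 >= 50, exit
Total ADD instructions: 50

50


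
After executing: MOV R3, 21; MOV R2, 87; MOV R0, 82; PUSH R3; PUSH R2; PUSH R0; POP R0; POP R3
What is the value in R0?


Stack trace (top is rightmost):
  MOV R3, 21  → R3 = 21
  MOV R2, 87  → R2 = 87
  MOV R0, 82  → R0 = 82
  PUSH R3  → stack: [21]
  PUSH R2  → stack: [21, 87]
  PUSH R0  → stack: [21, 87, 82]
  POP R0  → R0 = 82, stack: [21, 87]
  POP R3  → R3 = 87, stack: [21]
Final: R0 = 82

82


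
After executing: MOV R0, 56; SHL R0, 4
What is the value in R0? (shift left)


Register state trace:
  MOV R0, 56  → R0 = 56
  SHL R0, 4  → R0 = 56 << 4 = 56 * 2^4 = 896
Final: R0 = 896

896


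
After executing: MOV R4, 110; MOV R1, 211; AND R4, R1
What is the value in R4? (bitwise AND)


Register state trace:
  MOV R4, 110  → R4 = 110 (0b01101110)
  MOV R1, 211  → R1 = 211 (0b11010011)
  AND R4, R1  → R4 = 110 AND 211 = 66 (0b01000010)
Final: R4 = 66

66


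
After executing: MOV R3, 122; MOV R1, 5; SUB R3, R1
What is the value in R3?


Register state trace:
  MOV R3, 122  → R3 = 122
  MOV R1, 5  → R1 = 5
  SUB R3, R1  → R3 = 122 - 5 = 117
Final: R3 = 117

117


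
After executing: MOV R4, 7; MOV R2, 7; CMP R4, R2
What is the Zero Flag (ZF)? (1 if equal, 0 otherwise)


Register state trace:
  MOV R4, 7  → R4 = 7
  MOV R2, 7  → R2 = 7
  CMP R4, R2  → computes 7 - 7 = 0
  Result is zero, so values are equal
ZF = 1

1


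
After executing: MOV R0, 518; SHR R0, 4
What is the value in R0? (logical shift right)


Register state trace:
  MOV R0, 518  → R0 = 518
  SHR R0, 4  → R0 = 518 >> 4 = 518 // 2^4 = 32
Final: R0 = 32

32


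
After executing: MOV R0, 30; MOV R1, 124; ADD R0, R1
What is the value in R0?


Register state trace:
  MOV R0, 30  → R0 = 30
  MOV R1, 124  → R1 = 124
  ADD R0, R1  → R0 = 30 + 124 = 154
Final: R0 = 154

154


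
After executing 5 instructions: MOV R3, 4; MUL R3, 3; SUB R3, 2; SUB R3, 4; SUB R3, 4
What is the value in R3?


Register state trace:
  MOV R3, 4  → R3 = 4
  MUL R3, 3  → R3 = 4 * 3 = 12
  SUB R3, 2  → R3 = 12 - 2 = 10
  SUB R3, 4  → R3 = 10 - 4 = 6
  SUB R3, 4  → R3 = 6 - 4 = 2
Final: R3 = 2

2


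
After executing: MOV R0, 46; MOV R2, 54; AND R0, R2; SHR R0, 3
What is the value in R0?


Register state trace:
  MOV R0, 46  → R0 = 46 (0b00101110)
  MOV R2, 54  → R2 = 54 (0b00110110)
  AND R0, R2  → R0 = 46 AND 54 = 38 (0b00100110)
  SHR R0, 3  → R0 = 38 >> 3 = 4
Final: R0 = 4

4


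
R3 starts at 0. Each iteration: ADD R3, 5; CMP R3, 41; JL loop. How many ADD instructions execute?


Loop trace (R3 starts at 0, target 41, step 5):
  ADD #1: R3 = 0 + 5 = 5  → 5 < 41, loop
  ADD #2: R3 = 5 + 5 = 10  → 10 < 41, loop
  ADD #3: R3 = 10 + 5 = 15  → 15 < 41, loop
  ADD #4: R3 = 15 + 5 = 20  → 20 < 41, loop
  ADD #5: R3 = 20 + 5 = 25  → 25 < 41, loop
  ADD #6: R3 = 25 + 5 = 30  → 30 < 41, loop
  ADD #7: R3 = 30 + 5 = 35  → 35 < 41, loop
  ADD #8: R3 = 35 + 5 = 40  → 40 < 41, loop
  ADD #9: R3 = 40 + 5 = 45  → 45 >= 41, exit
Total ADD instructions: 9

9


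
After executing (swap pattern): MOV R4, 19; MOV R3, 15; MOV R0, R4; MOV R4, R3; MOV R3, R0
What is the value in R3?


Register state trace (swap pattern):
  MOV R4, 19  → R4 = 19
  MOV R3, 15  → R3 = 15
  MOV R0, R4  → R0 = 19  (save R4)
  MOV R4, R3  → R4 = 15  (R4 gets R3's value)
  MOV R3, R0  → R3 = 19  (R3 gets saved value)
Final: R3 = 19

19


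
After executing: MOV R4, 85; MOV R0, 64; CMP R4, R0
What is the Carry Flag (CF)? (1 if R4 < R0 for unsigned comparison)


Register state trace:
  MOV R4, 85  → R4 = 85
  MOV R0, 64  → R0 = 64
  CMP R4, R0  → unsigned 85 - 64: no borrow
  85 >= 64, so CF = 0
CF = 0

0


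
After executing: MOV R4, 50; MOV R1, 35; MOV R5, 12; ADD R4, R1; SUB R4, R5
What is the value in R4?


Register state trace:
  MOV R4, 50  → R4 = 50
  MOV R1, 35  → R1 = 35
  MOV R5, 12  → R5 = 12
  ADD R4, R1  → R4 = 50 + 35 = 85
  SUB R4, R5  → R4 = 85 - 12 = 73
Final: R4 = 73

73


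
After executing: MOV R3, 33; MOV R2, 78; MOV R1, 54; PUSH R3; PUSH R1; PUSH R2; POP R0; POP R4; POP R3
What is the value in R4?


Stack trace (top is rightmost):
  MOV R3, 33  → R3 = 33
  MOV R2, 78  → R2 = 78
  MOV R1, 54  → R1 = 54
  PUSH R3  → stack: [33]
  PUSH R1  → stack: [33, 54]
  PUSH R2  → stack: [33, 54, 78]
  POP R0  → R0 = 78, stack: [33, 54]
  POP R4  → R4 = 54, stack: [33]
  POP R3  → R3 = 33, stack: []
Final: R4 = 54

54


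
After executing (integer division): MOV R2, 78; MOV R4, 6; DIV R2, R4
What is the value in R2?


Register state trace:
  MOV R2, 78  → R2 = 78
  MOV R4, 6  → R4 = 6
  DIV R2, R4  → R2 = 78 // 6 = 13
Final: R2 = 13

13


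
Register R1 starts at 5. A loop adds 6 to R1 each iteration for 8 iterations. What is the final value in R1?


Starting value: R1 = 5
  Iter 1: R1 = 5 + 6 = 11
  Iter 2: R1 = 11 + 6 = 17
  Iter 3: R1 = 17 + 6 = 23
  Iter 4: R1 = 23 + 6 = 29
  Iter 5: R1 = 29 + 6 = 35
  Iter 6: R1 = 35 + 6 = 41
  Iter 7: R1 = 41 + 6 = 47
  Iter 8: R1 = 47 + 6 = 53
Final: R1 = 53

53


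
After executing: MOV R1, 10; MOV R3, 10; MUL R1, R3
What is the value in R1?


Register state trace:
  MOV R1, 10  → R1 = 10
  MOV R3, 10  → R3 = 10
  MUL R1, R3  → R1 = 10 * 10 = 100
Final: R1 = 100

100


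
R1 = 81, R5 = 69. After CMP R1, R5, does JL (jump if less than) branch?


Trace:
  R1 = 81, R5 = 69
  CMP R1, R5  → compares 81 vs 69
  JL checks: is 81 less than 69?
  81 > 69, so condition is false
Branch taken: No

No


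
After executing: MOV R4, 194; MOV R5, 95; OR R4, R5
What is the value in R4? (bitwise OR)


Register state trace:
  MOV R4, 194  → R4 = 194 (0b11000010)
  MOV R5, 95  → R5 = 95 (0b01011111)
  OR R4, R5   → R4 = 194 OR 95 = 223 (0b11011111)
Final: R4 = 223

223
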